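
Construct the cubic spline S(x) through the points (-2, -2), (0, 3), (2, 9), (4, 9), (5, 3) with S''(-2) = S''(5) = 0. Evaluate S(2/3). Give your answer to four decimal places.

5.0416

Let m_i = S''(x_i). Step sizes h_i = 2, 2, 2, 1; slopes of the chords Δ_i = (y_(i+1) - y_i)/h_i = 5/2, 3, 0, -6.
  2·m_0 + 8·m_1 + 2·m_2 = 6(Δ_1 - Δ_0) = 3
  2·m_1 + 8·m_2 + 2·m_3 = 6(Δ_2 - Δ_1) = -18
  2·m_2 + 6·m_3 + 1·m_4 = 6(Δ_3 - Δ_2) = -36
Natural end conditions: m_0 = m_4 = 0.
Hence m_0 = 0, m_1 = 51/82, m_2 = -81/82, m_3 = -465/82, m_4 = 0.
On [0, 2], S(x) = 3 + 239/82·x + 51/164·x² - 11/82·x³.
With x = 2/3: S(2/3) = 5581/1107.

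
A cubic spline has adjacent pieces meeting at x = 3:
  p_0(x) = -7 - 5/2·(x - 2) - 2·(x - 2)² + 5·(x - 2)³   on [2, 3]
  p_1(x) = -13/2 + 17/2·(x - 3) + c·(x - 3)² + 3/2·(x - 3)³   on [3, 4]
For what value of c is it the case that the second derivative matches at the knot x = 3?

p_0''(x) = -4 + 30·(x - 2), so p_0''(3) = 26. On the right, p_1''(3) = 2c, so c = 13.

13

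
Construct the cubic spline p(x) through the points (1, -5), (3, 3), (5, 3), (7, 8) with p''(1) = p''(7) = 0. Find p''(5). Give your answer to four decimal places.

With m_i denoting the second derivative at x_i, h_i = 2, 2, 2, and Δ_i = (y_(i+1) − y_i)/h_i = 4, 0, 5/2:
  2·m_0 + 8·m_1 + 2·m_2 = 6(Δ_1 - Δ_0) = -24
  2·m_1 + 8·m_2 + 2·m_3 = 6(Δ_2 - Δ_1) = 15
Natural end conditions: m_0 = m_3 = 0.
Hence m_0 = 0, m_1 = -37/10, m_2 = 14/5, m_3 = 0.

2.8000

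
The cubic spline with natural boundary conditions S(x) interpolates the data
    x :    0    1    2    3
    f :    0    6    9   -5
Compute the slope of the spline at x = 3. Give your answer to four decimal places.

-18.3333

Write σ_i for S''(x_i). With h_i = 1, 1, 1 and divided differences Δ_i = 6, 3, -14, the continuity of S' gives the tridiagonal system
  1·σ_0 + 4·σ_1 + 1·σ_2 = 6(Δ_1 - Δ_0) = -18
  1·σ_1 + 4·σ_2 + 1·σ_3 = 6(Δ_2 - Δ_1) = -102
Natural end conditions: σ_0 = σ_3 = 0.
Solving: σ_0 = 0, σ_1 = 2, σ_2 = -26, σ_3 = 0.
On [2, 3], S'(x) = b_2 + 2c_2·(x - 2) + 3d_2·(x - 2)² with b_2 = Δ_2 - h_2(2σ_2 + σ_3)/6 = -16/3, c_2 = σ_2/2 = -13, d_2 = (σ_3 - σ_2)/(6h_2) = 13/3. So S'(3) = -55/3.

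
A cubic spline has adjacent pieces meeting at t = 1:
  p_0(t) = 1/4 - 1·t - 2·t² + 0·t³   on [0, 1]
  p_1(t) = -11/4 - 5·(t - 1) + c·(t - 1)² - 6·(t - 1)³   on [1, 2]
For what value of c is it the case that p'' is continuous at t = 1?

-2

p_0''(t) = -4 + 0·t, so p_0''(1) = -4. On the right, p_1''(1) = 2c, so c = -2.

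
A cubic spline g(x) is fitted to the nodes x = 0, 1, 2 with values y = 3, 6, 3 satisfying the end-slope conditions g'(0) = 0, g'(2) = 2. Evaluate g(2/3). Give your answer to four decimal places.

5.2963

Write M_i for g''(x_i). With h_i = 1, 1 and divided differences Δ_i = 3, -3, the continuity of g' gives the tridiagonal system
  1·M_0 + 4·M_1 + 1·M_2 = 6(Δ_1 - Δ_0) = -36
Clamped end conditions give two more equations: 2h_0·M_0 + h_0·M_1 = 6(Δ_0 - g'(0)) = 18 and h_1·M_1 + 2h_1·M_2 = 6(g'(2) - Δ_1) = 30.
Hence M_0 = 19, M_1 = -20, M_2 = 25.
On [0, 1], g(x) = 3 + 0·x + 19/2·x² - 13/2·x³.
With x = 2/3: g(2/3) = 143/27.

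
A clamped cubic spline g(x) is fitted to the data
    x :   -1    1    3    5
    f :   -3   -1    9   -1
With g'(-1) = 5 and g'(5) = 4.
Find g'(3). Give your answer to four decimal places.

-1.9333

With M_i denoting the second derivative at x_i, h_i = 2, 2, 2, and Δ_i = (y_(i+1) − y_i)/h_i = 1, 5, -5:
  2·M_0 + 8·M_1 + 2·M_2 = 6(Δ_1 - Δ_0) = 24
  2·M_1 + 8·M_2 + 2·M_3 = 6(Δ_2 - Δ_1) = -60
Clamped end conditions give two more equations: 2h_0·M_0 + h_0·M_1 = 6(Δ_0 - g'(-1)) = -24 and h_2·M_2 + 2h_2·M_3 = 6(g'(5) - Δ_2) = 54.
Solving: M_0 = -161/15, M_1 = 142/15, M_2 = -227/15, M_3 = 316/15.
On [3, 5], g'(x) = b_2 + 2c_2·(x - 3) + 3d_2·(x - 3)² with b_2 = Δ_2 - h_2(2M_2 + M_3)/6 = -29/15, c_2 = M_2/2 = -227/30, d_2 = (M_3 - M_2)/(6h_2) = 181/60. So g'(3) = -29/15.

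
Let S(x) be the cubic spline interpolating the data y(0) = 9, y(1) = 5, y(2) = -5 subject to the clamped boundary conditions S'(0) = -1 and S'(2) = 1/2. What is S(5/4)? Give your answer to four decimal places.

Put M_i = S'' at the i-th knot. Here h = (1, 1) and Δ = (-4, -10), so the interior equations h_(i-1)·M_(i-1) + 2(h_(i-1)+h_i)·M_i + h_i·M_(i+1) = 6(Δ_i − Δ_(i-1)) read
  1·M_0 + 4·M_1 + 1·M_2 = 6(Δ_1 - Δ_0) = -36
Clamped end conditions give two more equations: 2h_0·M_0 + h_0·M_1 = 6(Δ_0 - S'(0)) = -18 and h_1·M_1 + 2h_1·M_2 = 6(S'(2) - Δ_1) = 63.
Hence M_0 = 3/4, M_1 = -39/2, M_2 = 165/4.
On [1, 2], S(x) = 5 - 83/8·(x - 1) - 39/4·(x - 1)² + 81/8·(x - 1)³.
With (x - 1) = 1/4: S(5/4) = 1001/512.

1.9551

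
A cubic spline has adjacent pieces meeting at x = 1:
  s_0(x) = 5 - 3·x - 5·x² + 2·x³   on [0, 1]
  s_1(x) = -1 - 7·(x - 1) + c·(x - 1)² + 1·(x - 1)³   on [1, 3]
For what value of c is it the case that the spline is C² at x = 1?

1

s_0''(x) = -10 + 12·x, so s_0''(1) = 2. On the right, s_1''(1) = 2c, so c = 1.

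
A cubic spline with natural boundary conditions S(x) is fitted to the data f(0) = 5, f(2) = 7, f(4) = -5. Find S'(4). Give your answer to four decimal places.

-7.7500

Put m_i = S'' at the i-th knot. Here h = (2, 2) and Δ = (1, -6), so the interior equations h_(i-1)·m_(i-1) + 2(h_(i-1)+h_i)·m_i + h_i·m_(i+1) = 6(Δ_i − Δ_(i-1)) read
  2·m_0 + 8·m_1 + 2·m_2 = 6(Δ_1 - Δ_0) = -42
Natural end conditions: m_0 = m_2 = 0.
Solving: m_0 = 0, m_1 = -21/4, m_2 = 0.
On [2, 4], S'(x) = b_1 + 2c_1·(x - 2) + 3d_1·(x - 2)² with b_1 = Δ_1 - h_1(2m_1 + m_2)/6 = -5/2, c_1 = m_1/2 = -21/8, d_1 = (m_2 - m_1)/(6h_1) = 7/16. So S'(4) = -31/4.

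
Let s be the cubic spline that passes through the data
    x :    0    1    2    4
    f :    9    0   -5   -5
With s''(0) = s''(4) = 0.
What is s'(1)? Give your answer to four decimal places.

Write m_i for s''(x_i). With h_i = 1, 1, 2 and divided differences Δ_i = -9, -5, 0, the continuity of s' gives the tridiagonal system
  1·m_0 + 4·m_1 + 1·m_2 = 6(Δ_1 - Δ_0) = 24
  1·m_1 + 6·m_2 + 2·m_3 = 6(Δ_2 - Δ_1) = 30
Natural end conditions: m_0 = m_3 = 0.
Solving: m_0 = 0, m_1 = 114/23, m_2 = 96/23, m_3 = 0.
On [1, 2], s'(x) = b_1 + 2c_1·(x - 1) + 3d_1·(x - 1)² with b_1 = Δ_1 - h_1(2m_1 + m_2)/6 = -169/23, c_1 = m_1/2 = 57/23, d_1 = (m_2 - m_1)/(6h_1) = -3/23. So s'(1) = -169/23.

-7.3478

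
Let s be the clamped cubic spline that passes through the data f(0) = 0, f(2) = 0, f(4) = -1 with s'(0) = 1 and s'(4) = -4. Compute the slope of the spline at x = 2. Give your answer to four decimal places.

0.3750

Let M_i = s''(x_i). Step sizes h_i = 2, 2; slopes of the chords Δ_i = (y_(i+1) - y_i)/h_i = 0, -1/2.
  2·M_0 + 8·M_1 + 2·M_2 = 6(Δ_1 - Δ_0) = -3
Clamped end conditions give two more equations: 2h_0·M_0 + h_0·M_1 = 6(Δ_0 - s'(0)) = -6 and h_1·M_1 + 2h_1·M_2 = 6(s'(4) - Δ_1) = -21.
Solving the tridiagonal system: M_0 = -19/8, M_1 = 7/4, M_2 = -49/8.
On [2, 4], s'(x) = b_1 + 2c_1·(x - 2) + 3d_1·(x - 2)² with b_1 = Δ_1 - h_1(2M_1 + M_2)/6 = 3/8, c_1 = M_1/2 = 7/8, d_1 = (M_2 - M_1)/(6h_1) = -21/32. So s'(2) = 3/8.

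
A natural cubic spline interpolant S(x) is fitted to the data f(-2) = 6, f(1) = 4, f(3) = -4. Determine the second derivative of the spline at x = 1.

With M_i denoting the second derivative at x_i, h_i = 3, 2, and Δ_i = (y_(i+1) − y_i)/h_i = -2/3, -4:
  3·M_0 + 10·M_1 + 2·M_2 = 6(Δ_1 - Δ_0) = -20
Natural end conditions: M_0 = M_2 = 0.
Hence M_0 = 0, M_1 = -2, M_2 = 0.

-2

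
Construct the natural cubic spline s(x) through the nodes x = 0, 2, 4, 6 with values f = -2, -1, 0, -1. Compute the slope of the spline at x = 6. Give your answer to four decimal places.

-0.7667

Write M_i for s''(x_i). With h_i = 2, 2, 2 and divided differences Δ_i = 1/2, 1/2, -1/2, the continuity of s' gives the tridiagonal system
  2·M_0 + 8·M_1 + 2·M_2 = 6(Δ_1 - Δ_0) = 0
  2·M_1 + 8·M_2 + 2·M_3 = 6(Δ_2 - Δ_1) = -6
Natural end conditions: M_0 = M_3 = 0.
Solving the tridiagonal system: M_0 = 0, M_1 = 1/5, M_2 = -4/5, M_3 = 0.
On [4, 6], s'(x) = b_2 + 2c_2·(x - 4) + 3d_2·(x - 4)² with b_2 = Δ_2 - h_2(2M_2 + M_3)/6 = 1/30, c_2 = M_2/2 = -2/5, d_2 = (M_3 - M_2)/(6h_2) = 1/15. So s'(6) = -23/30.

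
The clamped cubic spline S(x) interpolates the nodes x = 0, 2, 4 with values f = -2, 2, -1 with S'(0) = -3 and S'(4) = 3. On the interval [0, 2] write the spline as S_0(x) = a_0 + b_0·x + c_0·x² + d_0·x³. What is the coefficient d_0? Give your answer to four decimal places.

Let σ_i = S''(x_i). Step sizes h_i = 2, 2; slopes of the chords Δ_i = (y_(i+1) - y_i)/h_i = 2, -3/2.
  2·σ_0 + 8·σ_1 + 2·σ_2 = 6(Δ_1 - Δ_0) = -21
Clamped end conditions give two more equations: 2h_0·σ_0 + h_0·σ_1 = 6(Δ_0 - S'(0)) = 30 and h_1·σ_1 + 2h_1·σ_2 = 6(S'(4) - Δ_1) = 27.
Solving: σ_0 = 93/8, σ_1 = -33/4, σ_2 = 87/8.
On [0, 2], with S_0(x) = a_0 + b_0·x + c_0·x² + d_0·x³: c_0 = σ_0/2 = 93/16, d_0 = (σ_1 - σ_0)/(6h_0) = -53/32, b_0 = Δ_0 - h_0(2σ_0 + σ_1)/6 = -3.

-1.6563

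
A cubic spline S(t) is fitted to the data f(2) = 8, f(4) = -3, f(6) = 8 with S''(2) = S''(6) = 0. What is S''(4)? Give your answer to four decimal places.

8.2500

Let M_i = S''(x_i). Step sizes h_i = 2, 2; slopes of the chords Δ_i = (y_(i+1) - y_i)/h_i = -11/2, 11/2.
  2·M_0 + 8·M_1 + 2·M_2 = 6(Δ_1 - Δ_0) = 66
Natural end conditions: M_0 = M_2 = 0.
Solving the tridiagonal system: M_0 = 0, M_1 = 33/4, M_2 = 0.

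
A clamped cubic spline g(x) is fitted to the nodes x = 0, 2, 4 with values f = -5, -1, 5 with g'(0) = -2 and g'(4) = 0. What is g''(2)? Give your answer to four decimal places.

Write M_i for g''(x_i). With h_i = 2, 2 and divided differences Δ_i = 2, 3, the continuity of g' gives the tridiagonal system
  2·M_0 + 8·M_1 + 2·M_2 = 6(Δ_1 - Δ_0) = 6
Clamped end conditions give two more equations: 2h_0·M_0 + h_0·M_1 = 6(Δ_0 - g'(0)) = 24 and h_1·M_1 + 2h_1·M_2 = 6(g'(4) - Δ_1) = -18.
Hence M_0 = 23/4, M_1 = 1/2, M_2 = -19/4.

0.5000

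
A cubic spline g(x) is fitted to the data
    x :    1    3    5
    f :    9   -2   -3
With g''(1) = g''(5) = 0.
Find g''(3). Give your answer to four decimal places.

3.7500

Put m_i = g'' at the i-th knot. Here h = (2, 2) and Δ = (-11/2, -1/2), so the interior equations h_(i-1)·m_(i-1) + 2(h_(i-1)+h_i)·m_i + h_i·m_(i+1) = 6(Δ_i − Δ_(i-1)) read
  2·m_0 + 8·m_1 + 2·m_2 = 6(Δ_1 - Δ_0) = 30
Natural end conditions: m_0 = m_2 = 0.
Solving the tridiagonal system: m_0 = 0, m_1 = 15/4, m_2 = 0.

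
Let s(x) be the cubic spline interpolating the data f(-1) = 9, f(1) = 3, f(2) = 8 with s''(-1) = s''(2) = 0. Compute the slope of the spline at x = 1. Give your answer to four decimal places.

Put M_i = s'' at the i-th knot. Here h = (2, 1) and Δ = (-3, 5), so the interior equations h_(i-1)·M_(i-1) + 2(h_(i-1)+h_i)·M_i + h_i·M_(i+1) = 6(Δ_i − Δ_(i-1)) read
  2·M_0 + 6·M_1 + 1·M_2 = 6(Δ_1 - Δ_0) = 48
Natural end conditions: M_0 = M_2 = 0.
Forward elimination and back-substitution give M_0 = 0, M_1 = 8, M_2 = 0.
On [1, 2], s'(x) = b_1 + 2c_1·(x - 1) + 3d_1·(x - 1)² with b_1 = Δ_1 - h_1(2M_1 + M_2)/6 = 7/3, c_1 = M_1/2 = 4, d_1 = (M_2 - M_1)/(6h_1) = -4/3. So s'(1) = 7/3.

2.3333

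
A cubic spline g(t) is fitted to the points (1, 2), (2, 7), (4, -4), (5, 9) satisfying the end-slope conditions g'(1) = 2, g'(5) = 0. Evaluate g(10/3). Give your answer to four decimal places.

Put M_i = g'' at the i-th knot. Here h = (1, 2, 1) and Δ = (5, -11/2, 13), so the interior equations h_(i-1)·M_(i-1) + 2(h_(i-1)+h_i)·M_i + h_i·M_(i+1) = 6(Δ_i − Δ_(i-1)) read
  1·M_0 + 6·M_1 + 2·M_2 = 6(Δ_1 - Δ_0) = -63
  2·M_1 + 6·M_2 + 1·M_3 = 6(Δ_2 - Δ_1) = 111
Clamped end conditions give two more equations: 2h_0·M_0 + h_0·M_1 = 6(Δ_0 - g'(1)) = 18 and h_2·M_2 + 2h_2·M_3 = 6(g'(5) - Δ_2) = -78.
Solving the tridiagonal system: M_0 = 779/35, M_1 = -928/35, M_2 = 1292/35, M_3 = -2011/35.
On [2, 4], g(t) = 7 - 9/70·(t - 2) - 464/35·(t - 2)² + 37/7·(t - 2)³.
With (t - 2) = 4/3: g(10/3) = -3979/945.

-4.2106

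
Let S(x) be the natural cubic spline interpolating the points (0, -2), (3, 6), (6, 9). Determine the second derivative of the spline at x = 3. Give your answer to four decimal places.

Let σ_i = S''(x_i). Step sizes h_i = 3, 3; slopes of the chords Δ_i = (y_(i+1) - y_i)/h_i = 8/3, 1.
  3·σ_0 + 12·σ_1 + 3·σ_2 = 6(Δ_1 - Δ_0) = -10
Natural end conditions: σ_0 = σ_2 = 0.
Solving: σ_0 = 0, σ_1 = -5/6, σ_2 = 0.

-0.8333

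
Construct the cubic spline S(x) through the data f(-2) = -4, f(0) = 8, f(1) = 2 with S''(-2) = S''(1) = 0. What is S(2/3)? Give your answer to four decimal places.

4.5926

Write M_i for S''(x_i). With h_i = 2, 1 and divided differences Δ_i = 6, -6, the continuity of S' gives the tridiagonal system
  2·M_0 + 6·M_1 + 1·M_2 = 6(Δ_1 - Δ_0) = -72
Natural end conditions: M_0 = M_2 = 0.
Forward elimination and back-substitution give M_0 = 0, M_1 = -12, M_2 = 0.
On [0, 1], S(x) = 8 - 2·x - 6·x² + 2·x³.
With x = 2/3: S(2/3) = 124/27.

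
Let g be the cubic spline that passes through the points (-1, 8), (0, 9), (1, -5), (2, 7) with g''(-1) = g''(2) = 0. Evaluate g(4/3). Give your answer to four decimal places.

-3.9383

Write σ_i for g''(x_i). With h_i = 1, 1, 1 and divided differences Δ_i = 1, -14, 12, the continuity of g' gives the tridiagonal system
  1·σ_0 + 4·σ_1 + 1·σ_2 = 6(Δ_1 - Δ_0) = -90
  1·σ_1 + 4·σ_2 + 1·σ_3 = 6(Δ_2 - Δ_1) = 156
Natural end conditions: σ_0 = σ_3 = 0.
Solving the tridiagonal system: σ_0 = 0, σ_1 = -172/5, σ_2 = 238/5, σ_3 = 0.
On [1, 2], g(x) = -5 - 58/15·(x - 1) + 119/5·(x - 1)² - 119/15·(x - 1)³.
With (x - 1) = 1/3: g(4/3) = -319/81.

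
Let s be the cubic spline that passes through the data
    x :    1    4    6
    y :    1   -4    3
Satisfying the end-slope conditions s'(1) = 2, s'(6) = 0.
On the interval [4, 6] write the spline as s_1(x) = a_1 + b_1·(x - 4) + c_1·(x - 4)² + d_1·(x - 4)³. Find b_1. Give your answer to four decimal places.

Put M_i = s'' at the i-th knot. Here h = (3, 2) and Δ = (-5/3, 7/2), so the interior equations h_(i-1)·M_(i-1) + 2(h_(i-1)+h_i)·M_i + h_i·M_(i+1) = 6(Δ_i − Δ_(i-1)) read
  3·M_0 + 10·M_1 + 2·M_2 = 6(Δ_1 - Δ_0) = 31
Clamped end conditions give two more equations: 2h_0·M_0 + h_0·M_1 = 6(Δ_0 - s'(1)) = -22 and h_1·M_1 + 2h_1·M_2 = 6(s'(6) - Δ_1) = -21.
Forward elimination and back-substitution give M_0 = -43/6, M_1 = 7, M_2 = -35/4.
On [4, 6], with s_1(x) = a_1 + b_1·(x - 4) + c_1·(x - 4)² + d_1·(x - 4)³: c_1 = M_1/2 = 7/2, d_1 = (M_2 - M_1)/(6h_1) = -21/16, b_1 = Δ_1 - h_1(2M_1 + M_2)/6 = 7/4.

1.7500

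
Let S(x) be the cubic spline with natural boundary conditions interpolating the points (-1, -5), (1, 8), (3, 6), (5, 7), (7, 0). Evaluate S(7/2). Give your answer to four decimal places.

6.0449

Put M_i = S'' at the i-th knot. Here h = (2, 2, 2, 2) and Δ = (13/2, -1, 1/2, -7/2), so the interior equations h_(i-1)·M_(i-1) + 2(h_(i-1)+h_i)·M_i + h_i·M_(i+1) = 6(Δ_i − Δ_(i-1)) read
  2·M_0 + 8·M_1 + 2·M_2 = 6(Δ_1 - Δ_0) = -45
  2·M_1 + 8·M_2 + 2·M_3 = 6(Δ_2 - Δ_1) = 9
  2·M_2 + 8·M_3 + 2·M_4 = 6(Δ_3 - Δ_2) = -24
Natural end conditions: M_0 = M_4 = 0.
Hence M_0 = 0, M_1 = -105/16, M_2 = 15/4, M_3 = -63/16, M_4 = 0.
On [3, 5], S(x) = 6 - 11/16·(x - 3) + 15/8·(x - 3)² - 41/64·(x - 3)³.
With (x - 3) = 1/2: S(7/2) = 3095/512.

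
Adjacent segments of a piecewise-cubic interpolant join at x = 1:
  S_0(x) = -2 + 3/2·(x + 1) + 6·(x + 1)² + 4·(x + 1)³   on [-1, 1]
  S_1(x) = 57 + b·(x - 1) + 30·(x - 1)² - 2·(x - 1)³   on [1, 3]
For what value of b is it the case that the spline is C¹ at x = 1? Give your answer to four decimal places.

S_0'(x) = 3/2 + 12·(x + 1) + 12·(x + 1)², so S_0'(1) = 147/2. On the right, S_1'(1) = b, so b = 147/2.

73.5000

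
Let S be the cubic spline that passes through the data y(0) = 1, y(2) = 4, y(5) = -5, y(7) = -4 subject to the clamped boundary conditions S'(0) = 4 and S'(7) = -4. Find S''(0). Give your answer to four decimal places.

Put M_i = S'' at the i-th knot. Here h = (2, 3, 2) and Δ = (3/2, -3, 1/2), so the interior equations h_(i-1)·M_(i-1) + 2(h_(i-1)+h_i)·M_i + h_i·M_(i+1) = 6(Δ_i − Δ_(i-1)) read
  2·M_0 + 10·M_1 + 3·M_2 = 6(Δ_1 - Δ_0) = -27
  3·M_1 + 10·M_2 + 2·M_3 = 6(Δ_2 - Δ_1) = 21
Clamped end conditions give two more equations: 2h_0·M_0 + h_0·M_1 = 6(Δ_0 - S'(0)) = -15 and h_2·M_2 + 2h_2·M_3 = 6(S'(7) - Δ_2) = -27.
Hence M_0 = -29/16, M_1 = -31/8, M_2 = 41/8, M_3 = -149/16.

-1.8125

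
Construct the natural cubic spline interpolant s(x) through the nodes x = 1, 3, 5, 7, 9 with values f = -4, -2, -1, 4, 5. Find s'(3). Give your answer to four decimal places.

0.3750

Let m_i = s''(x_i). Step sizes h_i = 2, 2, 2, 2; slopes of the chords Δ_i = (y_(i+1) - y_i)/h_i = 1, 1/2, 5/2, 1/2.
  2·m_0 + 8·m_1 + 2·m_2 = 6(Δ_1 - Δ_0) = -3
  2·m_1 + 8·m_2 + 2·m_3 = 6(Δ_2 - Δ_1) = 12
  2·m_2 + 8·m_3 + 2·m_4 = 6(Δ_3 - Δ_2) = -12
Natural end conditions: m_0 = m_4 = 0.
Solving the tridiagonal system: m_0 = 0, m_1 = -15/16, m_2 = 9/4, m_3 = -33/16, m_4 = 0.
On [3, 5], s'(x) = b_1 + 2c_1·(x - 3) + 3d_1·(x - 3)² with b_1 = Δ_1 - h_1(2m_1 + m_2)/6 = 3/8, c_1 = m_1/2 = -15/32, d_1 = (m_2 - m_1)/(6h_1) = 17/64. So s'(3) = 3/8.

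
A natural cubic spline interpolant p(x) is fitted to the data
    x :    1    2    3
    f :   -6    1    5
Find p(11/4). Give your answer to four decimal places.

Put M_i = p'' at the i-th knot. Here h = (1, 1) and Δ = (7, 4), so the interior equations h_(i-1)·M_(i-1) + 2(h_(i-1)+h_i)·M_i + h_i·M_(i+1) = 6(Δ_i − Δ_(i-1)) read
  1·M_0 + 4·M_1 + 1·M_2 = 6(Δ_1 - Δ_0) = -18
Natural end conditions: M_0 = M_2 = 0.
Forward elimination and back-substitution give M_0 = 0, M_1 = -9/2, M_2 = 0.
On [2, 3], p(x) = 1 + 11/2·(x - 2) - 9/4·(x - 2)² + 3/4·(x - 2)³.
With (x - 2) = 3/4: p(11/4) = 1069/256.

4.1758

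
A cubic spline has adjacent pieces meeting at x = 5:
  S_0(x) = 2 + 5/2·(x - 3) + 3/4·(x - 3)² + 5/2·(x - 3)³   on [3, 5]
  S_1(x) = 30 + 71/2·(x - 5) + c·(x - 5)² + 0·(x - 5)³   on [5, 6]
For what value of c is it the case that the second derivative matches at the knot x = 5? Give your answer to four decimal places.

S_0''(x) = 3/2 + 15·(x - 3), so S_0''(5) = 63/2. On the right, S_1''(5) = 2c, so c = 63/4.

15.7500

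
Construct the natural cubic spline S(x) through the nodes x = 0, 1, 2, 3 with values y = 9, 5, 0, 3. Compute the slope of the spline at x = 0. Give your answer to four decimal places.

-3.2000

With σ_i denoting the second derivative at x_i, h_i = 1, 1, 1, and Δ_i = (y_(i+1) − y_i)/h_i = -4, -5, 3:
  1·σ_0 + 4·σ_1 + 1·σ_2 = 6(Δ_1 - Δ_0) = -6
  1·σ_1 + 4·σ_2 + 1·σ_3 = 6(Δ_2 - Δ_1) = 48
Natural end conditions: σ_0 = σ_3 = 0.
Hence σ_0 = 0, σ_1 = -24/5, σ_2 = 66/5, σ_3 = 0.
On [0, 1], S'(x) = b_0 + 2c_0·x + 3d_0·x² with b_0 = Δ_0 - h_0(2σ_0 + σ_1)/6 = -16/5, c_0 = σ_0/2 = 0, d_0 = (σ_1 - σ_0)/(6h_0) = -4/5. So S'(0) = -16/5.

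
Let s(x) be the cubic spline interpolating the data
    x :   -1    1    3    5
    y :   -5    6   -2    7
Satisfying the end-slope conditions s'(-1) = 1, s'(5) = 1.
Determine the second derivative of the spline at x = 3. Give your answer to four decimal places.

12.7000

Let σ_i = s''(x_i). Step sizes h_i = 2, 2, 2; slopes of the chords Δ_i = (y_(i+1) - y_i)/h_i = 11/2, -4, 9/2.
  2·σ_0 + 8·σ_1 + 2·σ_2 = 6(Δ_1 - Δ_0) = -57
  2·σ_1 + 8·σ_2 + 2·σ_3 = 6(Δ_2 - Δ_1) = 51
Clamped end conditions give two more equations: 2h_0·σ_0 + h_0·σ_1 = 6(Δ_0 - s'(-1)) = 27 and h_2·σ_2 + 2h_2·σ_3 = 6(s'(5) - Δ_2) = -21.
Hence σ_0 = 68/5, σ_1 = -137/10, σ_2 = 127/10, σ_3 = -58/5.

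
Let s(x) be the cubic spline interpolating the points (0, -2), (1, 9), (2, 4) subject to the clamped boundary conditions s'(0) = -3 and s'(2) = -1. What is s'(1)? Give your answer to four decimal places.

5.5000

Let M_i = s''(x_i). Step sizes h_i = 1, 1; slopes of the chords Δ_i = (y_(i+1) - y_i)/h_i = 11, -5.
  1·M_0 + 4·M_1 + 1·M_2 = 6(Δ_1 - Δ_0) = -96
Clamped end conditions give two more equations: 2h_0·M_0 + h_0·M_1 = 6(Δ_0 - s'(0)) = 84 and h_1·M_1 + 2h_1·M_2 = 6(s'(2) - Δ_1) = 24.
Forward elimination and back-substitution give M_0 = 67, M_1 = -50, M_2 = 37.
On [1, 2], s'(x) = b_1 + 2c_1·(x - 1) + 3d_1·(x - 1)² with b_1 = Δ_1 - h_1(2M_1 + M_2)/6 = 11/2, c_1 = M_1/2 = -25, d_1 = (M_2 - M_1)/(6h_1) = 29/2. So s'(1) = 11/2.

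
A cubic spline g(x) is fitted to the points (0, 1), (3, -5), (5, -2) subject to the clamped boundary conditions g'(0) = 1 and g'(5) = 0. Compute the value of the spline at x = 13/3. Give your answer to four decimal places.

-2.7852

Put σ_i = g'' at the i-th knot. Here h = (3, 2) and Δ = (-2, 3/2), so the interior equations h_(i-1)·σ_(i-1) + 2(h_(i-1)+h_i)·σ_i + h_i·σ_(i+1) = 6(Δ_i − Δ_(i-1)) read
  3·σ_0 + 10·σ_1 + 2·σ_2 = 6(Δ_1 - Δ_0) = 21
Clamped end conditions give two more equations: 2h_0·σ_0 + h_0·σ_1 = 6(Δ_0 - g'(0)) = -18 and h_1·σ_1 + 2h_1·σ_2 = 6(g'(5) - Δ_1) = -9.
Solving: σ_0 = -53/10, σ_1 = 23/5, σ_2 = -91/20.
On [3, 5], g(x) = -5 - 1/20·(x - 3) + 23/10·(x - 3)² - 61/80·(x - 3)³.
With (x - 3) = 4/3: g(13/3) = -376/135.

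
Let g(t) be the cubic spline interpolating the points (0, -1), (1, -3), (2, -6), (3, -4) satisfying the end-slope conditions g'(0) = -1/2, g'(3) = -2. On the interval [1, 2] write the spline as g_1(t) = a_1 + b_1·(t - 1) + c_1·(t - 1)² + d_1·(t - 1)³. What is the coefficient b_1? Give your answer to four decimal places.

Write m_i for g''(x_i). With h_i = 1, 1, 1 and divided differences Δ_i = -2, -3, 2, the continuity of g' gives the tridiagonal system
  1·m_0 + 4·m_1 + 1·m_2 = 6(Δ_1 - Δ_0) = -6
  1·m_1 + 4·m_2 + 1·m_3 = 6(Δ_2 - Δ_1) = 30
Clamped end conditions give two more equations: 2h_0·m_0 + h_0·m_1 = 6(Δ_0 - g'(0)) = -9 and h_2·m_2 + 2h_2·m_3 = 6(g'(3) - Δ_2) = -24.
Solving: m_0 = -12/5, m_1 = -21/5, m_2 = 66/5, m_3 = -93/5.
On [1, 2], with g_1(t) = a_1 + b_1·(t - 1) + c_1·(t - 1)² + d_1·(t - 1)³: c_1 = m_1/2 = -21/10, d_1 = (m_2 - m_1)/(6h_1) = 29/10, b_1 = Δ_1 - h_1(2m_1 + m_2)/6 = -19/5.

-3.8000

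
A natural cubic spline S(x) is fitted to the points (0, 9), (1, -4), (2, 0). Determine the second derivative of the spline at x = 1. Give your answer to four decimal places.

25.5000

Put M_i = S'' at the i-th knot. Here h = (1, 1) and Δ = (-13, 4), so the interior equations h_(i-1)·M_(i-1) + 2(h_(i-1)+h_i)·M_i + h_i·M_(i+1) = 6(Δ_i − Δ_(i-1)) read
  1·M_0 + 4·M_1 + 1·M_2 = 6(Δ_1 - Δ_0) = 102
Natural end conditions: M_0 = M_2 = 0.
Hence M_0 = 0, M_1 = 51/2, M_2 = 0.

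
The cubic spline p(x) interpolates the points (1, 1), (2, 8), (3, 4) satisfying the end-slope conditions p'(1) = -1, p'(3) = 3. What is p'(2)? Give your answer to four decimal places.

1.7500

Let M_i = p''(x_i). Step sizes h_i = 1, 1; slopes of the chords Δ_i = (y_(i+1) - y_i)/h_i = 7, -4.
  1·M_0 + 4·M_1 + 1·M_2 = 6(Δ_1 - Δ_0) = -66
Clamped end conditions give two more equations: 2h_0·M_0 + h_0·M_1 = 6(Δ_0 - p'(1)) = 48 and h_1·M_1 + 2h_1·M_2 = 6(p'(3) - Δ_1) = 42.
Solving: M_0 = 85/2, M_1 = -37, M_2 = 79/2.
On [2, 3], p'(x) = b_1 + 2c_1·(x - 2) + 3d_1·(x - 2)² with b_1 = Δ_1 - h_1(2M_1 + M_2)/6 = 7/4, c_1 = M_1/2 = -37/2, d_1 = (M_2 - M_1)/(6h_1) = 51/4. So p'(2) = 7/4.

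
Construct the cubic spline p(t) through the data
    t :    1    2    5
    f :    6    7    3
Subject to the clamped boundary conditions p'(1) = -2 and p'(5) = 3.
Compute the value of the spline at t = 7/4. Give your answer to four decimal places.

With M_i denoting the second derivative at x_i, h_i = 1, 3, and Δ_i = (y_(i+1) − y_i)/h_i = 1, -4/3:
  1·M_0 + 8·M_1 + 3·M_2 = 6(Δ_1 - Δ_0) = -14
Clamped end conditions give two more equations: 2h_0·M_0 + h_0·M_1 = 6(Δ_0 - p'(1)) = 18 and h_1·M_1 + 2h_1·M_2 = 6(p'(5) - Δ_1) = 26.
Hence M_0 = 12, M_1 = -6, M_2 = 22/3.
On [1, 2], p(t) = 6 - 2·(t - 1) + 6·(t - 1)² - 3·(t - 1)³.
With (t - 1) = 3/4: p(7/4) = 423/64.

6.6094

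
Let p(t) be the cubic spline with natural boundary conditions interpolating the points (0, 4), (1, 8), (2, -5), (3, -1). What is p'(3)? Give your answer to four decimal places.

Write M_i for p''(x_i). With h_i = 1, 1, 1 and divided differences Δ_i = 4, -13, 4, the continuity of p' gives the tridiagonal system
  1·M_0 + 4·M_1 + 1·M_2 = 6(Δ_1 - Δ_0) = -102
  1·M_1 + 4·M_2 + 1·M_3 = 6(Δ_2 - Δ_1) = 102
Natural end conditions: M_0 = M_3 = 0.
Solving the tridiagonal system: M_0 = 0, M_1 = -34, M_2 = 34, M_3 = 0.
On [2, 3], p'(t) = b_2 + 2c_2·(t - 2) + 3d_2·(t - 2)² with b_2 = Δ_2 - h_2(2M_2 + M_3)/6 = -22/3, c_2 = M_2/2 = 17, d_2 = (M_3 - M_2)/(6h_2) = -17/3. So p'(3) = 29/3.

9.6667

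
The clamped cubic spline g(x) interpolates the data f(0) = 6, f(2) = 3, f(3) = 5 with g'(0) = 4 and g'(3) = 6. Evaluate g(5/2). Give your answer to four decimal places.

3.0729

With M_i denoting the second derivative at x_i, h_i = 2, 1, and Δ_i = (y_(i+1) − y_i)/h_i = -3/2, 2:
  2·M_0 + 6·M_1 + 1·M_2 = 6(Δ_1 - Δ_0) = 21
Clamped end conditions give two more equations: 2h_0·M_0 + h_0·M_1 = 6(Δ_0 - g'(0)) = -33 and h_1·M_1 + 2h_1·M_2 = 6(g'(3) - Δ_1) = 24.
Solving the tridiagonal system: M_0 = -133/12, M_1 = 17/3, M_2 = 55/6.
On [2, 3], g(x) = 3 - 17/12·(x - 2) + 17/6·(x - 2)² + 7/12·(x - 2)³.
With (x - 2) = 1/2: g(5/2) = 295/96.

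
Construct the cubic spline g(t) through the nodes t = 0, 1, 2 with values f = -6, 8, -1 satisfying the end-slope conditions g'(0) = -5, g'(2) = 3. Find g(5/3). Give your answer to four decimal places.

1.2037

With M_i denoting the second derivative at x_i, h_i = 1, 1, and Δ_i = (y_(i+1) − y_i)/h_i = 14, -9:
  1·M_0 + 4·M_1 + 1·M_2 = 6(Δ_1 - Δ_0) = -138
Clamped end conditions give two more equations: 2h_0·M_0 + h_0·M_1 = 6(Δ_0 - g'(0)) = 114 and h_1·M_1 + 2h_1·M_2 = 6(g'(2) - Δ_1) = 72.
Forward elimination and back-substitution give M_0 = 191/2, M_1 = -77, M_2 = 149/2.
On [1, 2], g(t) = 8 + 17/4·(t - 1) - 77/2·(t - 1)² + 101/4·(t - 1)³.
With (t - 1) = 2/3: g(5/3) = 65/54.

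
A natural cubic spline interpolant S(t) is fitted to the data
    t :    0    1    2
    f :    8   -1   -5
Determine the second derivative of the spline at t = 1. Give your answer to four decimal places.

7.5000

Put σ_i = S'' at the i-th knot. Here h = (1, 1) and Δ = (-9, -4), so the interior equations h_(i-1)·σ_(i-1) + 2(h_(i-1)+h_i)·σ_i + h_i·σ_(i+1) = 6(Δ_i − Δ_(i-1)) read
  1·σ_0 + 4·σ_1 + 1·σ_2 = 6(Δ_1 - Δ_0) = 30
Natural end conditions: σ_0 = σ_2 = 0.
Solving the tridiagonal system: σ_0 = 0, σ_1 = 15/2, σ_2 = 0.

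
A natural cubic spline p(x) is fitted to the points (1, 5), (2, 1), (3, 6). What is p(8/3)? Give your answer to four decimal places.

3.6667

Write M_i for p''(x_i). With h_i = 1, 1 and divided differences Δ_i = -4, 5, the continuity of p' gives the tridiagonal system
  1·M_0 + 4·M_1 + 1·M_2 = 6(Δ_1 - Δ_0) = 54
Natural end conditions: M_0 = M_2 = 0.
Hence M_0 = 0, M_1 = 27/2, M_2 = 0.
On [2, 3], p(x) = 1 + 1/2·(x - 2) + 27/4·(x - 2)² - 9/4·(x - 2)³.
With (x - 2) = 2/3: p(8/3) = 11/3.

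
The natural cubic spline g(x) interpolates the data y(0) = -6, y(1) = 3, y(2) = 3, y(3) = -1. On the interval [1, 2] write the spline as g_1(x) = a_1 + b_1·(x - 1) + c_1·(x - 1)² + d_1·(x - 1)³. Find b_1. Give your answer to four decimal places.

Put σ_i = g'' at the i-th knot. Here h = (1, 1, 1) and Δ = (9, 0, -4), so the interior equations h_(i-1)·σ_(i-1) + 2(h_(i-1)+h_i)·σ_i + h_i·σ_(i+1) = 6(Δ_i − Δ_(i-1)) read
  1·σ_0 + 4·σ_1 + 1·σ_2 = 6(Δ_1 - Δ_0) = -54
  1·σ_1 + 4·σ_2 + 1·σ_3 = 6(Δ_2 - Δ_1) = -24
Natural end conditions: σ_0 = σ_3 = 0.
Forward elimination and back-substitution give σ_0 = 0, σ_1 = -64/5, σ_2 = -14/5, σ_3 = 0.
On [1, 2], with g_1(x) = a_1 + b_1·(x - 1) + c_1·(x - 1)² + d_1·(x - 1)³: c_1 = σ_1/2 = -32/5, d_1 = (σ_2 - σ_1)/(6h_1) = 5/3, b_1 = Δ_1 - h_1(2σ_1 + σ_2)/6 = 71/15.

4.7333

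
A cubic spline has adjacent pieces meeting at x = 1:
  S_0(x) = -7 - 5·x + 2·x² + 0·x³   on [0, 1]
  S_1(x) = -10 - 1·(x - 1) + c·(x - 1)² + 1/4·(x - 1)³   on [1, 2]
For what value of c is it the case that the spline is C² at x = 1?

2

S_0''(x) = 4 + 0·x, so S_0''(1) = 4. On the right, S_1''(1) = 2c, so c = 2.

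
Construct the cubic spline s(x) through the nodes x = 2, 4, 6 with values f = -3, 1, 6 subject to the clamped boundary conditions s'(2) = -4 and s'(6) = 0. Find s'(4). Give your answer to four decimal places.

Let M_i = s''(x_i). Step sizes h_i = 2, 2; slopes of the chords Δ_i = (y_(i+1) - y_i)/h_i = 2, 5/2.
  2·M_0 + 8·M_1 + 2·M_2 = 6(Δ_1 - Δ_0) = 3
Clamped end conditions give two more equations: 2h_0·M_0 + h_0·M_1 = 6(Δ_0 - s'(2)) = 36 and h_1·M_1 + 2h_1·M_2 = 6(s'(6) - Δ_1) = -15.
Solving the tridiagonal system: M_0 = 77/8, M_1 = -5/4, M_2 = -25/8.
On [4, 6], s'(x) = b_1 + 2c_1·(x - 4) + 3d_1·(x - 4)² with b_1 = Δ_1 - h_1(2M_1 + M_2)/6 = 35/8, c_1 = M_1/2 = -5/8, d_1 = (M_2 - M_1)/(6h_1) = -5/32. So s'(4) = 35/8.

4.3750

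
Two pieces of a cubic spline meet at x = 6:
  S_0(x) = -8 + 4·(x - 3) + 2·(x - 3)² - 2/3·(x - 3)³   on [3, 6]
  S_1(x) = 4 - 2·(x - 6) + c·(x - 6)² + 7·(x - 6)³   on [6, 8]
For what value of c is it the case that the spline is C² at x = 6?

S_0''(x) = 4 - 4·(x - 3), so S_0''(6) = -8. On the right, S_1''(6) = 2c, so c = -4.

-4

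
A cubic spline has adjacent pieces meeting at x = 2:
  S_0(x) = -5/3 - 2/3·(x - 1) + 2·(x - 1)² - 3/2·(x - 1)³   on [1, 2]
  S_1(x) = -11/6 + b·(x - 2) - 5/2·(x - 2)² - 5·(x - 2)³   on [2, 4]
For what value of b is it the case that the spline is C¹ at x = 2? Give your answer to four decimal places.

-1.1667

S_0'(x) = -2/3 + 4·(x - 1) - 9/2·(x - 1)², so S_0'(2) = -7/6. On the right, S_1'(2) = b, so b = -7/6.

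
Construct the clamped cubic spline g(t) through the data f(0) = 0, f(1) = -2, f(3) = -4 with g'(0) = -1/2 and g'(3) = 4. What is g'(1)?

-3

Write σ_i for g''(x_i). With h_i = 1, 2 and divided differences Δ_i = -2, -1, the continuity of g' gives the tridiagonal system
  1·σ_0 + 6·σ_1 + 2·σ_2 = 6(Δ_1 - Δ_0) = 6
Clamped end conditions give two more equations: 2h_0·σ_0 + h_0·σ_1 = 6(Δ_0 - g'(0)) = -9 and h_1·σ_1 + 2h_1·σ_2 = 6(g'(3) - Δ_1) = 30.
Hence σ_0 = -4, σ_1 = -1, σ_2 = 8.
On [1, 3], g'(t) = b_1 + 2c_1·(t - 1) + 3d_1·(t - 1)² with b_1 = Δ_1 - h_1(2σ_1 + σ_2)/6 = -3, c_1 = σ_1/2 = -1/2, d_1 = (σ_2 - σ_1)/(6h_1) = 3/4. So g'(1) = -3.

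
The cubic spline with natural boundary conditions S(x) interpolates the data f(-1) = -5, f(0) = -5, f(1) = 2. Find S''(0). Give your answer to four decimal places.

Put M_i = S'' at the i-th knot. Here h = (1, 1) and Δ = (0, 7), so the interior equations h_(i-1)·M_(i-1) + 2(h_(i-1)+h_i)·M_i + h_i·M_(i+1) = 6(Δ_i − Δ_(i-1)) read
  1·M_0 + 4·M_1 + 1·M_2 = 6(Δ_1 - Δ_0) = 42
Natural end conditions: M_0 = M_2 = 0.
Hence M_0 = 0, M_1 = 21/2, M_2 = 0.

10.5000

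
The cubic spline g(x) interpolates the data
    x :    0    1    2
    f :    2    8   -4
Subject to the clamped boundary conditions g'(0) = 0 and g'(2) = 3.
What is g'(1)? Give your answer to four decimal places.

Write m_i for g''(x_i). With h_i = 1, 1 and divided differences Δ_i = 6, -12, the continuity of g' gives the tridiagonal system
  1·m_0 + 4·m_1 + 1·m_2 = 6(Δ_1 - Δ_0) = -108
Clamped end conditions give two more equations: 2h_0·m_0 + h_0·m_1 = 6(Δ_0 - g'(0)) = 36 and h_1·m_1 + 2h_1·m_2 = 6(g'(2) - Δ_1) = 90.
Hence m_0 = 93/2, m_1 = -57, m_2 = 147/2.
On [1, 2], g'(x) = b_1 + 2c_1·(x - 1) + 3d_1·(x - 1)² with b_1 = Δ_1 - h_1(2m_1 + m_2)/6 = -21/4, c_1 = m_1/2 = -57/2, d_1 = (m_2 - m_1)/(6h_1) = 87/4. So g'(1) = -21/4.

-5.2500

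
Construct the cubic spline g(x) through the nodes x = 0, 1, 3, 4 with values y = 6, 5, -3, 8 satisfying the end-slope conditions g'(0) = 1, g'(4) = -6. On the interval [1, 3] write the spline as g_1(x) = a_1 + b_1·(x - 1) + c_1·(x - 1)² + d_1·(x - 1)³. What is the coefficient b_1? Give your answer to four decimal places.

-5.3143

Write M_i for g''(x_i). With h_i = 1, 2, 1 and divided differences Δ_i = -1, -4, 11, the continuity of g' gives the tridiagonal system
  1·M_0 + 6·M_1 + 2·M_2 = 6(Δ_1 - Δ_0) = -18
  2·M_1 + 6·M_2 + 1·M_3 = 6(Δ_2 - Δ_1) = 90
Clamped end conditions give two more equations: 2h_0·M_0 + h_0·M_1 = 6(Δ_0 - g'(0)) = -12 and h_2·M_2 + 2h_2·M_3 = 6(g'(4) - Δ_2) = -102.
Hence M_0 = 22/35, M_1 = -464/35, M_2 = 1066/35, M_3 = -2318/35.
On [1, 3], with g_1(x) = a_1 + b_1·(x - 1) + c_1·(x - 1)² + d_1·(x - 1)³: c_1 = M_1/2 = -232/35, d_1 = (M_2 - M_1)/(6h_1) = 51/14, b_1 = Δ_1 - h_1(2M_1 + M_2)/6 = -186/35.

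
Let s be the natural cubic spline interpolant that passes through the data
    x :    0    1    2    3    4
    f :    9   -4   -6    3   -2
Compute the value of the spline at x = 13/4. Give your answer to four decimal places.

Write σ_i for s''(x_i). With h_i = 1, 1, 1, 1 and divided differences Δ_i = -13, -2, 9, -5, the continuity of s' gives the tridiagonal system
  1·σ_0 + 4·σ_1 + 1·σ_2 = 6(Δ_1 - Δ_0) = 66
  1·σ_1 + 4·σ_2 + 1·σ_3 = 6(Δ_2 - Δ_1) = 66
  1·σ_2 + 4·σ_3 + 1·σ_4 = 6(Δ_3 - Δ_2) = -84
Natural end conditions: σ_0 = σ_4 = 0.
Hence σ_0 = 0, σ_1 = 321/28, σ_2 = 141/7, σ_3 = -729/28, σ_4 = 0.
On [3, 4], s(x) = 3 + 103/28·(x - 3) - 729/56·(x - 3)² + 243/56·(x - 3)³.
With (x - 3) = 1/4: s(13/4) = 1625/512.

3.1738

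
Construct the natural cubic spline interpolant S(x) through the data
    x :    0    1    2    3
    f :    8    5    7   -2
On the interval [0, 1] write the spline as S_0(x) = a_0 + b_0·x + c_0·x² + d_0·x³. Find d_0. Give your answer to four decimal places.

2.0667

Write M_i for S''(x_i). With h_i = 1, 1, 1 and divided differences Δ_i = -3, 2, -9, the continuity of S' gives the tridiagonal system
  1·M_0 + 4·M_1 + 1·M_2 = 6(Δ_1 - Δ_0) = 30
  1·M_1 + 4·M_2 + 1·M_3 = 6(Δ_2 - Δ_1) = -66
Natural end conditions: M_0 = M_3 = 0.
Solving: M_0 = 0, M_1 = 62/5, M_2 = -98/5, M_3 = 0.
On [0, 1], with S_0(x) = a_0 + b_0·x + c_0·x² + d_0·x³: c_0 = M_0/2 = 0, d_0 = (M_1 - M_0)/(6h_0) = 31/15, b_0 = Δ_0 - h_0(2M_0 + M_1)/6 = -76/15.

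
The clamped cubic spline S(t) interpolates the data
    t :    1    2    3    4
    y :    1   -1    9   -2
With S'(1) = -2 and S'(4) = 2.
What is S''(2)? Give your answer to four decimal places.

Let σ_i = S''(x_i). Step sizes h_i = 1, 1, 1; slopes of the chords Δ_i = (y_(i+1) - y_i)/h_i = -2, 10, -11.
  1·σ_0 + 4·σ_1 + 1·σ_2 = 6(Δ_1 - Δ_0) = 72
  1·σ_1 + 4·σ_2 + 1·σ_3 = 6(Δ_2 - Δ_1) = -126
Clamped end conditions give two more equations: 2h_0·σ_0 + h_0·σ_1 = 6(Δ_0 - S'(1)) = 0 and h_2·σ_2 + 2h_2·σ_3 = 6(S'(4) - Δ_2) = 78.
Hence σ_0 = -278/15, σ_1 = 556/15, σ_2 = -866/15, σ_3 = 1018/15.

37.0667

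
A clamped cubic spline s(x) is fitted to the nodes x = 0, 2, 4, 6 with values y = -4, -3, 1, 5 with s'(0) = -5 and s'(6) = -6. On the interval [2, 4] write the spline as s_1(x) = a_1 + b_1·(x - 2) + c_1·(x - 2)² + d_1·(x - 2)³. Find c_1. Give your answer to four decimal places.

With M_i denoting the second derivative at x_i, h_i = 2, 2, 2, and Δ_i = (y_(i+1) − y_i)/h_i = 1/2, 2, 2:
  2·M_0 + 8·M_1 + 2·M_2 = 6(Δ_1 - Δ_0) = 9
  2·M_1 + 8·M_2 + 2·M_3 = 6(Δ_2 - Δ_1) = 0
Clamped end conditions give two more equations: 2h_0·M_0 + h_0·M_1 = 6(Δ_0 - s'(0)) = 33 and h_2·M_2 + 2h_2·M_3 = 6(s'(6) - Δ_2) = -48.
Hence M_0 = 281/30, M_1 = -67/30, M_2 = 61/15, M_3 = -421/30.
On [2, 4], with s_1(x) = a_1 + b_1·(x - 2) + c_1·(x - 2)² + d_1·(x - 2)³: c_1 = M_1/2 = -67/60, d_1 = (M_2 - M_1)/(6h_1) = 21/40, b_1 = Δ_1 - h_1(2M_1 + M_2)/6 = 32/15.

-1.1167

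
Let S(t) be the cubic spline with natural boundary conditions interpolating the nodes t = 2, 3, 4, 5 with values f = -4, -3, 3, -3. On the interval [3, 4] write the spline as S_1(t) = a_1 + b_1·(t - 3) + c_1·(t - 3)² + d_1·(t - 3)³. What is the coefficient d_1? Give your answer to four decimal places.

Let σ_i = S''(x_i). Step sizes h_i = 1, 1, 1; slopes of the chords Δ_i = (y_(i+1) - y_i)/h_i = 1, 6, -6.
  1·σ_0 + 4·σ_1 + 1·σ_2 = 6(Δ_1 - Δ_0) = 30
  1·σ_1 + 4·σ_2 + 1·σ_3 = 6(Δ_2 - Δ_1) = -72
Natural end conditions: σ_0 = σ_3 = 0.
Forward elimination and back-substitution give σ_0 = 0, σ_1 = 64/5, σ_2 = -106/5, σ_3 = 0.
On [3, 4], with S_1(t) = a_1 + b_1·(t - 3) + c_1·(t - 3)² + d_1·(t - 3)³: c_1 = σ_1/2 = 32/5, d_1 = (σ_2 - σ_1)/(6h_1) = -17/3, b_1 = Δ_1 - h_1(2σ_1 + σ_2)/6 = 79/15.

-5.6667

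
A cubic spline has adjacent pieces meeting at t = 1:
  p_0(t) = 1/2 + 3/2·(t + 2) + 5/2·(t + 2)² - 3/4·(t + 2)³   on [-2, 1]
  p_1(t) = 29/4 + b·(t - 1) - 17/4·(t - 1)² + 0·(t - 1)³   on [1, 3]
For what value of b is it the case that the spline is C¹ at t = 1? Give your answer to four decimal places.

-3.7500

p_0'(t) = 3/2 + 5·(t + 2) - 9/4·(t + 2)², so p_0'(1) = -15/4. On the right, p_1'(1) = b, so b = -15/4.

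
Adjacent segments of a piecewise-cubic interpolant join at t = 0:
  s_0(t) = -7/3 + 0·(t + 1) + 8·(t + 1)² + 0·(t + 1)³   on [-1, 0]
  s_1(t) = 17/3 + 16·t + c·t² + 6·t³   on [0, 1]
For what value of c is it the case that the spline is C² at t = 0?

8

s_0''(t) = 16 + 0·(t + 1), so s_0''(0) = 16. On the right, s_1''(0) = 2c, so c = 8.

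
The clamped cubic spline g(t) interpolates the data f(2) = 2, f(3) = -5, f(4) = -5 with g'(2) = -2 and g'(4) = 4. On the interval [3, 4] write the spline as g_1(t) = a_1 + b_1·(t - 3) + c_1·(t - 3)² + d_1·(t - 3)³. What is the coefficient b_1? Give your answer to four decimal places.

-5.7500

Put m_i = g'' at the i-th knot. Here h = (1, 1) and Δ = (-7, 0), so the interior equations h_(i-1)·m_(i-1) + 2(h_(i-1)+h_i)·m_i + h_i·m_(i+1) = 6(Δ_i − Δ_(i-1)) read
  1·m_0 + 4·m_1 + 1·m_2 = 6(Δ_1 - Δ_0) = 42
Clamped end conditions give two more equations: 2h_0·m_0 + h_0·m_1 = 6(Δ_0 - g'(2)) = -30 and h_1·m_1 + 2h_1·m_2 = 6(g'(4) - Δ_1) = 24.
Forward elimination and back-substitution give m_0 = -45/2, m_1 = 15, m_2 = 9/2.
On [3, 4], with g_1(t) = a_1 + b_1·(t - 3) + c_1·(t - 3)² + d_1·(t - 3)³: c_1 = m_1/2 = 15/2, d_1 = (m_2 - m_1)/(6h_1) = -7/4, b_1 = Δ_1 - h_1(2m_1 + m_2)/6 = -23/4.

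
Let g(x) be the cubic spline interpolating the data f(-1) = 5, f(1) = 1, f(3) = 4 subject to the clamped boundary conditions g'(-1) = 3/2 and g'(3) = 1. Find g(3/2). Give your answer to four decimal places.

With M_i denoting the second derivative at x_i, h_i = 2, 2, and Δ_i = (y_(i+1) − y_i)/h_i = -2, 3/2:
  2·M_0 + 8·M_1 + 2·M_2 = 6(Δ_1 - Δ_0) = 21
Clamped end conditions give two more equations: 2h_0·M_0 + h_0·M_1 = 6(Δ_0 - g'(-1)) = -21 and h_1·M_1 + 2h_1·M_2 = 6(g'(3) - Δ_1) = -3.
Solving: M_0 = -8, M_1 = 11/2, M_2 = -7/2.
On [1, 3], g(x) = 1 - 1·(x - 1) + 11/4·(x - 1)² - 3/4·(x - 1)³.
With (x - 1) = 1/2: g(3/2) = 35/32.

1.0938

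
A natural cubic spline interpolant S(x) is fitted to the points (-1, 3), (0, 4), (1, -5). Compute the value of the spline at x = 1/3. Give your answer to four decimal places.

1.9259

Put σ_i = S'' at the i-th knot. Here h = (1, 1) and Δ = (1, -9), so the interior equations h_(i-1)·σ_(i-1) + 2(h_(i-1)+h_i)·σ_i + h_i·σ_(i+1) = 6(Δ_i − Δ_(i-1)) read
  1·σ_0 + 4·σ_1 + 1·σ_2 = 6(Δ_1 - Δ_0) = -60
Natural end conditions: σ_0 = σ_2 = 0.
Solving the tridiagonal system: σ_0 = 0, σ_1 = -15, σ_2 = 0.
On [0, 1], S(x) = 4 - 4·x - 15/2·x² + 5/2·x³.
With x = 1/3: S(1/3) = 52/27.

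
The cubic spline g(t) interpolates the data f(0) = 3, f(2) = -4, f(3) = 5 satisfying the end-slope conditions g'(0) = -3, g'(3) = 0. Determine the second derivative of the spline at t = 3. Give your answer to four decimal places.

-38.5000

Write σ_i for g''(x_i). With h_i = 2, 1 and divided differences Δ_i = -7/2, 9, the continuity of g' gives the tridiagonal system
  2·σ_0 + 6·σ_1 + 1·σ_2 = 6(Δ_1 - Δ_0) = 75
Clamped end conditions give two more equations: 2h_0·σ_0 + h_0·σ_1 = 6(Δ_0 - g'(0)) = -3 and h_1·σ_1 + 2h_1·σ_2 = 6(g'(3) - Δ_1) = -54.
Forward elimination and back-substitution give σ_0 = -49/4, σ_1 = 23, σ_2 = -77/2.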